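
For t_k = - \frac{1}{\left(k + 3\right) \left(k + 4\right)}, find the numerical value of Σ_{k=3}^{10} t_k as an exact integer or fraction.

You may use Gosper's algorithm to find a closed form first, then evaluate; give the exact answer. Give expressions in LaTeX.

Compute t_(k+1)/t_k: get (k + 3)/(k + 5).
Factor: A=k + 3; B=k + 5; C=1.
Key eq: (k + 3)·f(k+1) = (k + 4)·f(k) + (1).
d = 1 from the (1,1,0) case.
A polynomial solution: f(k) = k/3.
Get s_k = R·t_k = -k/(3*k + 9) with R(k) = B(k−1)f(k)/C(k) = k*(k + 4)/3.
s_(k+1) − s_k = -1/(k**2 + 7*k + 12) = t_k.
Σ_(k=3)^(10) t_k = s_(11) − s_(3) = -11/42 − (-1/6) = -2/21.

Σ = -2/21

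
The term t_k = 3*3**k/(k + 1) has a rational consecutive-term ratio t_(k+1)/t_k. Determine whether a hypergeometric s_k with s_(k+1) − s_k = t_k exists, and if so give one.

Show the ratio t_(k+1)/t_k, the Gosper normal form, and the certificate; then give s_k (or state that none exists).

no hypergeometric antidifference exists

Ratio r(k) = 3*(k + 1)/(k + 2).
Gosper form: A/B · C(k+1)/C(k) with A=3*k + 3, B=k + 2, C=1.
Key eq: (3*k + 3)·f(k+1) = (k + 1)·f(k) + (1).
Degrees (1,1,0) ⇒ d ≤ -1.
Bound -1 < 0, so the key equation has no polynomial solution.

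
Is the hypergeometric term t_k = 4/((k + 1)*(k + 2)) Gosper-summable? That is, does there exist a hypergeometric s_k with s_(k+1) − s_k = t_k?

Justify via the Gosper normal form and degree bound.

Compute t_(k+1)/t_k: get (k + 1)/(k + 3).
Factor: A=k + 1; B=k + 3; C=1.
Key eq: (k + 1)·f(k+1) = (k + 2)·f(k) + (1).
deg f ≤ 1 (via 1,1,0).
A polynomial solution: f(k) = k.
Certificate R = B(k−1)f/C = k*(k + 2) gives s_k = 4*k/(k + 1).
Δs = 4/(k**2 + 3*k + 2), as required.

Yes. s_k = 4*k/(k + 1).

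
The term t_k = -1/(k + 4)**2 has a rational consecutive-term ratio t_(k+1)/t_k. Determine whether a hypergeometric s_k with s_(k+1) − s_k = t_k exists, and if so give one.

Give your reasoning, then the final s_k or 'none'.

Step 1: r(k) = (k + 4)**2/(k + 5)**2.
Factor: A=k**2 + 8*k + 16; B=k**2 + 10*k + 25; C=1.
Need (k**2 + 8*k + 16)·f(k+1) − (k**2 + 8*k + 16)·f(k) = 1.
deg f ≤ 0 (via 2,2,0).
f = c0 ⇒ A·f(k+1) − B(k−1)·f(k) − C = -1. The system {-1 = 0} is inconsistent; no antidifference.

no hypergeometric antidifference exists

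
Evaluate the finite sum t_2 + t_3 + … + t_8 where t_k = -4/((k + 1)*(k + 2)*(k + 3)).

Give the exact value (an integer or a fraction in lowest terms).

Σ = -49/330

Compute t_(k+1)/t_k: get (k + 1)/(k + 4).
Factor: A=k + 1; B=k + 4; C=1.
Set up (k + 1)·f(k+1) − (k + 3)·f(k) − (1) = 0.
deg f ≤ 2 (via 1,1,0).
Solving with deg f ≤ 2: f(k) = k*(k + 3)/4.
Certificate R = B(k−1)f/C = k*(k + 3)**2/4 gives s_k = k*(-k - 3)/((k + 1)*(k + 2)).
Verify: -4/(k**3 + 6*k**2 + 11*k + 6) matches t_k.
Σ_(k=2)^(8) t_k = s_(9) − s_(2) = -54/55 − (-5/6) = -49/330.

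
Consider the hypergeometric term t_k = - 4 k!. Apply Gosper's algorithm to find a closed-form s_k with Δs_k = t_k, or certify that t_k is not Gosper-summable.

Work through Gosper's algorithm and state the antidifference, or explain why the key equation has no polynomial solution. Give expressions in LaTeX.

no hypergeometric antidifference exists

t_(k+1)/t_k = k + 1.
Factor: A=k + 1; B=1; C=1.
Solve (k + 1)·f(k+1) − (1)·f(k) = 1.
d = -1 from the (1,0,0) case.
Bound -1 < 0, so the key equation has no polynomial solution.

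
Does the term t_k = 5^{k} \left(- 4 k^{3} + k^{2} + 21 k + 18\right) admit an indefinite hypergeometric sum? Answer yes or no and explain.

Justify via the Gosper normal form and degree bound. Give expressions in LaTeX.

t_(k+1)/t_k = 5*(4*k**3 + 11*k**2 - 11*k - 36)/(4*k**3 - k**2 - 21*k - 18).
Take A(k)=5, B(k)=1, C(k)=k**3 - k**2/4 - 21*k/4 - 9/2.
Need (5)·f(k+1) − (1)·f(k) = k**3 - k**2/4 - 21*k/4 - 9/2.
Bound: deg f ≤ 3.
Match coefficients ⇒ f(k) = (k**3 - 4*k**2 + k - 2)/4.
Then R = B(k−1)f/C = (k**3 - 4*k**2 + k - 2)/(4*k**3 - k**2 - 21*k - 18), so s_k = R(k)·t_k = 5**k*(-k**3 + 4*k**2 - k + 2).
s_(k+1) − s_k = 5**k*(-4*k**3 + k**2 + 21*k + 18) = t_k.

Yes. s_k = 5^{k} \left(- k^{3} + 4 k^{2} - k + 2\right).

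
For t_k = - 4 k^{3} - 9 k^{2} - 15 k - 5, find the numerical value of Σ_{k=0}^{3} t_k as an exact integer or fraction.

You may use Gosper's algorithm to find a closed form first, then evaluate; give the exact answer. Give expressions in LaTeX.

Σ = -380

Ratio r(k) = (4*k**3 + 21*k**2 + 45*k + 33)/(4*k**3 + 9*k**2 + 15*k + 5).
A = 1, B = 1, C = k**3 + 9*k**2/4 + 15*k/4 + 5/4.
Solve (1)·f(k+1) − (1)·f(k) = k**3 + 9*k**2/4 + 15*k/4 + 5/4.
deg f ≤ 4 (via 0,0,3).
Solving with deg f ≤ 4: f(k) = k*(k**3 + k**2 + 4*k - 1)/4.
R(k) = B(k−1)·f(k)/C(k) = k*(k**3 + k**2 + 4*k - 1)/(4*k**3 + 9*k**2 + 15*k + 5); s_k = R·t_k = k*(-k**3 - k**2 - 4*k + 1).
Δs = -4*k**3 - 9*k**2 - 15*k - 5, as required.
Σ_(k=0)^(3) t_k = s_(4) − s_(0) = -380 − (0) = -380.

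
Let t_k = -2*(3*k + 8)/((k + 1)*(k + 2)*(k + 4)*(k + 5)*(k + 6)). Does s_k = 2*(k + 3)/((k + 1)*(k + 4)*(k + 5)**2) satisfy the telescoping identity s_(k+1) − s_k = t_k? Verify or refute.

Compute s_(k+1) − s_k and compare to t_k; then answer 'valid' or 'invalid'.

Invalid: residual 4*(4*k**2 + 31*k + 52)/(k**7 + 29*k**6 + 349*k**5 + 2243*k**4 + 8230*k**3 + 16988*k**2 + 17880*k + 7200) ≠ 0.

s_(k+1) = 2*(k + 4)/((k + 2)*(k + 5)*(k + 6)**2)
s_(k+1) − s_k = 2*((k + 1)*(k + 4)**2*(k + 5) - (k + 2)*(k + 3)*(k + 6)**2)/((k + 1)*(k + 2)*(k + 4)*(k + 5)**2*(k + 6)**2)
(s_(k+1) − s_k) − t_k = 4*(4*k**2 + 31*k + 52)/(k**7 + 29*k**6 + 349*k**5 + 2243*k**4 + 8230*k**3 + 16988*k**2 + 17880*k + 7200)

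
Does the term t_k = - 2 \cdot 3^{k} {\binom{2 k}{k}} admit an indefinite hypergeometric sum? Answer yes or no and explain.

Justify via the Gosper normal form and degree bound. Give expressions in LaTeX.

Step 1: r(k) = 6*(2*k + 1)/(k + 1).
Gosper form: A/B · C(k+1)/C(k) with A=12*k + 6, B=k + 1, C=1.
Key eq: (12*k + 6)·f(k+1) = (k)·f(k) + (1).
Bound: deg f ≤ -1.
deg f ≤ -1 is impossible — no certificate.

No — t_k has no hypergeometric antidifference.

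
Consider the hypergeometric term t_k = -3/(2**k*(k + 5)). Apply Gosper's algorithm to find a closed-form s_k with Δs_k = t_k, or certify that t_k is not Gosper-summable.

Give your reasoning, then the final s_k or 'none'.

Ratio r(k) = (k + 5)/(2*(k + 6)).
Take A(k)=k/2 + 5/2, B(k)=k + 6, C(k)=1.
Key eq: (k/2 + 5/2)·f(k+1) = (k + 5)·f(k) + (1).
Bound: deg f ≤ -1.
Negative degree bound (-1): no f exists, t_k not Gosper-summable.

none (Gosper's algorithm certifies no s_k)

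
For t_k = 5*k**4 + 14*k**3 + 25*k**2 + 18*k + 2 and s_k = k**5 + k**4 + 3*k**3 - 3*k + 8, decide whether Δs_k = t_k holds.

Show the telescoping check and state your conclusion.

valid (s_(k+1) − s_k reduces to t_k)

s_(k+1) = -3*k + (k + 1)**5 + (k + 1)**4 + 3*(k + 1)**3 + 5
s_(k+1) − s_k = 5*k**4 + 14*k**3 + 25*k**2 + 18*k + 2
(s_(k+1) − s_k) − t_k = 0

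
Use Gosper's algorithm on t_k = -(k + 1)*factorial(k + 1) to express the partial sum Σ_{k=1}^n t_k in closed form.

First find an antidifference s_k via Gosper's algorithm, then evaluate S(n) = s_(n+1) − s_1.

S(n) = 2 - factorial(n + 2)

r(k) = (k + 2)**2/(k + 1) after simplifying.
Normal form (A,B,C) = (k + 2, 1, k + 1).
Solve (k + 2)·f(k+1) − (1)·f(k) = k + 1.
deg f ≤ 0 (via 1,0,1).
A polynomial solution: f(k) = 1.
R(k) = B(k−1)·f(k)/C(k) = 1/(k + 1); s_k = R·t_k = -factorial(k + 1).
Verify: -(k + 1)*factorial(k + 1) matches t_k.
Σ_(k=1)^n t_k = s_(n+1) − s_(1) = (-factorial(n + 2)) − (-2), i.e. 2 - factorial(n + 2).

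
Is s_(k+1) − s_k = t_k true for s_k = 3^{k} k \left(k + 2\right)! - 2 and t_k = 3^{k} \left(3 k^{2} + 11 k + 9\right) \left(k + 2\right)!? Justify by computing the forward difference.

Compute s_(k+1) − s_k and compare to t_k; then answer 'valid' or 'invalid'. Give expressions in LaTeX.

s_(k+1) = 3**(k + 1)*(k + 1)*factorial(k + 3) - 2
s_(k+1) − s_k = 3**k*(3*k**2 + 11*k + 9)*factorial(k + 2)
(s_(k+1) − s_k) − t_k = 0

Valid — Δs_k = t_k.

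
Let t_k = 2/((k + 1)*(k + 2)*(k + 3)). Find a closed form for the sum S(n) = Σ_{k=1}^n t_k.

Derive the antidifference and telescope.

S(n) = n*(n + 5)/(6*(n**2 + 5*n + 6))

Compute t_(k+1)/t_k: get (k + 1)/(k + 4).
Normal form (A,B,C) = (k + 1, k + 4, 1).
Need (k + 1)·f(k+1) − (k + 3)·f(k) = 1.
From deg A=1, deg B=1, deg C=0: d=2.
Solve for f: f(k) = k*(k + 3)/4 (degree 2 ≤ 2).
Certificate R = B(k−1)f/C = k*(k + 3)**2/4 gives s_k = k*(k + 3)/(2*(k + 1)*(k + 2)).
s_(k+1) − s_k = 2/(k**3 + 6*k**2 + 11*k + 6) = t_k.
Evaluate: s_(n+1) = (n**2 + 5*n + 4)/(2*(n**2 + 5*n + 6)); subtract s_(1) = 1/3 ⇒ S(n) = n*(n + 5)/(6*(n**2 + 5*n + 6)).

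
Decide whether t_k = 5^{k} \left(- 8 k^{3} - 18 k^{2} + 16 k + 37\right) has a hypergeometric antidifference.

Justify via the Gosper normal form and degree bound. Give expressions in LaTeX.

Yes. s_k = 5^{k} \left(- 2 k^{3} + 3 k^{2} + 4 k + 3\right).

Ratio r(k) = 5*(8*k**3 + 42*k**2 + 44*k - 27)/(8*k**3 + 18*k**2 - 16*k - 37).
A = 5, B = 1, C = k**3 + 9*k**2/4 - 2*k - 37/8.
Solve (5)·f(k+1) − (1)·f(k) = k**3 + 9*k**2/4 - 2*k - 37/8.
Degrees (0,0,3) ⇒ d ≤ 3.
A polynomial solution: f(k) = (2*k**3 - 3*k**2 - 4*k - 3)/8.
Then R = B(k−1)f/C = (2*k**3 - 3*k**2 - 4*k - 3)/(8*k**3 + 18*k**2 - 16*k - 37), so s_k = R(k)·t_k = 5**k*(-2*k**3 + 3*k**2 + 4*k + 3).
s_(k+1) − s_k = 5**k*(-8*k**3 - 18*k**2 + 16*k + 37) = t_k.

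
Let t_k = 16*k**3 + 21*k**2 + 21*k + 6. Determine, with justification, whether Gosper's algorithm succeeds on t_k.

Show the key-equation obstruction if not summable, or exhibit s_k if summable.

Yes. s_k = k*(4*k**3 - k**2 + 4*k - 1).

Step 1: r(k) = (16*k**3 + 69*k**2 + 111*k + 64)/(16*k**3 + 21*k**2 + 21*k + 6).
A = 1, B = 1, C = k**3 + 21*k**2/16 + 21*k/16 + 3/8.
Solve (1)·f(k+1) − (1)·f(k) = k**3 + 21*k**2/16 + 21*k/16 + 3/8.
deg f ≤ 4 (via 0,0,3).
Coefficient equations give f(k) = k*(4*k - 1)*(k**2 + 1)/16.
Then R = B(k−1)f/C = k*(4*k - 1)*(k**2 + 1)/(16*k**3 + 21*k**2 + 21*k + 6), so s_k = R(k)·t_k = k*(4*k**3 - k**2 + 4*k - 1).
Verify: 16*k**3 + 21*k**2 + 21*k + 6 matches t_k.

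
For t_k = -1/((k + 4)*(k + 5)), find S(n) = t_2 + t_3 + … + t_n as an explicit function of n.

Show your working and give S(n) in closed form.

S(n) = (1 - n)/(6*(n + 5))

Ratio r(k) = (k + 4)/(k + 6).
Factor: A=k + 4; B=k + 6; C=1.
Set up (k + 4)·f(k+1) − (k + 5)·f(k) − (1) = 0.
d = 1 from the (1,1,0) case.
Match coefficients ⇒ f(k) = k/4.
Then R = B(k−1)f/C = k*(k + 5)/4, so s_k = R(k)·t_k = -k/(4*k + 16).
s_(k+1) − s_k = -1/(k**2 + 9*k + 20) = t_k.
Evaluate: s_(n+1) = (-n - 1)/(4*(n + 5)); subtract s_(2) = -1/12 ⇒ S(n) = (1 - n)/(6*(n + 5)).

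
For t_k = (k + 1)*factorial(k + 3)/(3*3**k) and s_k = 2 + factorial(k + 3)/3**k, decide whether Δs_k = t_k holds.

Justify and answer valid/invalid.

s_(k+1) = 3**(-k - 1)*factorial(k + 4) + 2
s_(k+1) − s_k = (k + 1)*factorial(k + 3)/(3*3**k)
(s_(k+1) − s_k) − t_k = 0

Valid — Δs_k = t_k.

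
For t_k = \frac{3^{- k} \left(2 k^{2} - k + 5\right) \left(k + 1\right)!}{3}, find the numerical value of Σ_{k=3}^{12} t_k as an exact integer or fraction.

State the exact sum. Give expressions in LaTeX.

Ratio r(k) = (k + 2)*(-k + 2*(k + 1)**2 + 4)/(3*(2*k**2 - k + 5)).
Take A(k)=k/3 + 2/3, B(k)=1, C(k)=k**2 - k/2 + 5/2.
Solve (k/3 + 2/3)·f(k+1) − (1)·f(k) = k**2 - k/2 + 5/2.
deg f ≤ 1 (via 1,0,2).
A polynomial solution: f(k) = 3*(2*k - 1)/2.
R(k) = B(k−1)·f(k)/C(k) = 3*(2*k - 1)/(2*k**2 - k + 5); s_k = R·t_k = (2*k - 1)*factorial(k + 1)/3**k.
Check: Δs_k = (2*k**2 - k + 5)*factorial(k + 1)/(3*3**k). ✓
Telescoping: Σ = s_(13) − s_(3) = 8968960000/6561 − (40/9) = 8968930840/6561.

Σ = 8968930840/6561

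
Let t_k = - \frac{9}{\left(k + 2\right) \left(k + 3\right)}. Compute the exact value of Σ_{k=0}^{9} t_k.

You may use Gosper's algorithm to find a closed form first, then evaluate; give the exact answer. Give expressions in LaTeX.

Σ = -15/4

Compute t_(k+1)/t_k: get (k + 2)/(k + 4).
So A=k + 2 and B=k + 4, with C=1.
Set up (k + 2)·f(k+1) − (k + 3)·f(k) − (1) = 0.
From deg A=1, deg B=1, deg C=0: d=1.
Solving with deg f ≤ 1: f(k) = k/2.
Get s_k = R·t_k = -9*k/(2*k + 4) with R(k) = B(k−1)f(k)/C(k) = k*(k + 3)/2.
Δs = -9/(k**2 + 5*k + 6), as required.
Σ_(k=0)^(9) t_k = s_(10) − s_(0) = -15/4 − (0) = -15/4.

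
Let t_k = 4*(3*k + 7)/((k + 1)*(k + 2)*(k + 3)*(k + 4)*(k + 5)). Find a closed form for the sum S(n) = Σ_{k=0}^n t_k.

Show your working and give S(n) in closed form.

S(n) = (n**3 + 11*n**2 + 38*n + 28)/(3*(n**3 + 11*n**2 + 38*n + 40))

The ratio is (k + 1)*(3*k + 10)/((k + 6)*(3*k + 7)).
Normal form (A,B,C) = (k + 1, k + 6, k + 7/3).
Need (k + 1)·f(k+1) − (k + 5)·f(k) = k + 7/3.
deg f ≤ 4 (via 1,1,1).
Coefficient equations give f(k) = k*(k + 2)*(k**2 + 8*k + 19)/36.
So s_k = (B(k−1)f/C)·t_k = (k*(k + 2)*(k + 5)*(k**2 + 8*k + 19)/(12*(3*k + 7)))·t_k = k*(k**2 + 8*k + 19)/(3*(k**3 + 8*k**2 + 19*k + 12)).
Verify: 4*(3*k + 7)/(k**5 + 15*k**4 + 85*k**3 + 225*k**2 + 274*k + 120) matches t_k.
Evaluate: s_(n+1) = (n**3 + 11*n**2 + 38*n + 28)/(3*(n**3 + 11*n**2 + 38*n + 40)); subtract s_(0) = 0 ⇒ S(n) = (n**3 + 11*n**2 + 38*n + 28)/(3*(n**3 + 11*n**2 + 38*n + 40)).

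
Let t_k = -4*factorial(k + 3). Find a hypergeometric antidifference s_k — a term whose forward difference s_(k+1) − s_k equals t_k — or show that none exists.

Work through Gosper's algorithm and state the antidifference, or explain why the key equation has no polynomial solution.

The ratio is k + 4.
Normal form (A,B,C) = (k + 4, 1, 1).
Need (k + 4)·f(k+1) − (1)·f(k) = 1.
Degrees (1,0,0) ⇒ d ≤ -1.
deg f ≤ -1 is impossible — no certificate.

no hypergeometric antidifference exists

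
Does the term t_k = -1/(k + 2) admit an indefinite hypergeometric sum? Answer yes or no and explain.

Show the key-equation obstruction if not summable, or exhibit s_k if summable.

No — the linear system for f has no solution.

Ratio r(k) = (k + 2)/(k + 3).
Normal form (A,B,C) = (k + 2, k + 3, 1).
Need (k + 2)·f(k+1) − (k + 2)·f(k) = 1.
Degrees (1,1,0) ⇒ d ≤ 0.
f = c0 ⇒ A·f(k+1) − B(k−1)·f(k) − C = -1. The system {-1 = 0} is inconsistent; no antidifference.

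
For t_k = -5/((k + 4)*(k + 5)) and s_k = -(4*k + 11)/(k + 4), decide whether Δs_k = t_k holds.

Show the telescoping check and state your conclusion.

s_(k+1) = (-4*k - 15)/(k + 5)
s_(k+1) − s_k = -5/(k**2 + 9*k + 20)
(s_(k+1) − s_k) − t_k = 0

Valid: the claim telescopes to t_k.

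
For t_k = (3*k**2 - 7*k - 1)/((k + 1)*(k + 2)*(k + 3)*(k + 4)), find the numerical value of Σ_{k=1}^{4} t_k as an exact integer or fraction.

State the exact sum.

Ratio r(k) = (k + 1)*(7*k - 3*(k + 1)**2 + 8)/((k + 5)*(-3*k**2 + 7*k + 1)).
Take A(k)=k + 1, B(k)=k + 5, C(k)=k**2 - 7*k/3 - 1/3.
f must satisfy (k + 1)·f(k+1) − (k + 4)·f(k) = k**2 - 7*k/3 - 1/3.
d = 3 from the (1,1,2) case.
Solve for f: f(k) = k*(k**2 - 12*k + 5)/18 (degree 3 ≤ 3).
R(k) = B(k−1)·f(k)/C(k) = k*(k + 4)*(k**2 - 12*k + 5)/(6*(3*k**2 - 7*k - 1)); s_k = R·t_k = k*(k**2 - 12*k + 5)/(6*(k + 1)*(k + 2)*(k + 3)).
Δs = (3*k**2 - 7*k - 1)/(k**4 + 10*k**3 + 35*k**2 + 50*k + 24), as required.
Sum = s_(5) − s_(1); s_(5) = -25/336, s_(1) = -1/24 ⇒ -11/336.

Σ = -11/336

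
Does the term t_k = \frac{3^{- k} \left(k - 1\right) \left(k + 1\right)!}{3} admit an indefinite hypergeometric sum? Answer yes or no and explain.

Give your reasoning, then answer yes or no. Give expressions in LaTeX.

Ratio r(k) = k*(k + 2)/(3*(k - 1)).
Factor: A=k/3 + 2/3; B=1; C=k - 1.
f must satisfy (k/3 + 2/3)·f(k+1) − (1)·f(k) = k - 1.
From deg A=1, deg B=0, deg C=1: d=0.
Solving with deg f ≤ 0: f(k) = 3.
Certificate R = B(k−1)f/C = 3/(k - 1) gives s_k = factorial(k + 1)/3**k.
Verify: (k - 1)*factorial(k + 1)/(3*3**k) matches t_k.

Yes. s_k = 3^{- k} \left(k + 1\right)!.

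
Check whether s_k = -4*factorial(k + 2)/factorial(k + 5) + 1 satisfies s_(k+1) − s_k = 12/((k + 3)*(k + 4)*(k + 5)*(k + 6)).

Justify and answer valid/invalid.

s_(k+1) = -4*factorial(k + 3)/factorial(k + 6) + 1
s_(k+1) − s_k = 12/((k + 3)*(k + 4)*(k + 5)*(k + 6))
(s_(k+1) − s_k) − t_k = 0

Valid — Δs_k = t_k.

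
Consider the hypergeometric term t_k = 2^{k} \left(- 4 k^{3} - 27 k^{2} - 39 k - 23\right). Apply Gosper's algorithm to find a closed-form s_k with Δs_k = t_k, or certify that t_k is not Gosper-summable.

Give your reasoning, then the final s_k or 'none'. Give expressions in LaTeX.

Step 1: r(k) = 2*(4*k**3 + 39*k**2 + 105*k + 93)/(4*k**3 + 27*k**2 + 39*k + 23).
Normal form (A,B,C) = (2, 1, k**3 + 27*k**2/4 + 39*k/4 + 23/4).
Need (2)·f(k+1) − (1)·f(k) = k**3 + 27*k**2/4 + 39*k/4 + 23/4.
From deg A=0, deg B=0, deg C=3: d=3.
Solve for f: f(k) = (4*k**3 + 3*k**2 + 3*k + 3)/4 (degree 3 ≤ 3).
R(k) = B(k−1)·f(k)/C(k) = (4*k**3 + 3*k**2 + 3*k + 3)/(4*k**3 + 27*k**2 + 39*k + 23); s_k = R·t_k = 2**k*(-4*k**3 - 3*k**2 - 3*k - 3).
Check: Δs_k = 2**k*(-4*k**3 - 27*k**2 - 39*k - 23). ✓

s_k = 2^{k} \left(- 4 k^{3} - 3 k^{2} - 3 k - 3\right)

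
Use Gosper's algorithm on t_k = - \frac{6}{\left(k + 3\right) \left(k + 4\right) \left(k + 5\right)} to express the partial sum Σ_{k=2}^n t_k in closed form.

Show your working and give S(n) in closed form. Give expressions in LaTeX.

The ratio is (k + 3)/(k + 6).
A = k + 3, B = k + 6, C = 1.
Solve (k + 3)·f(k+1) − (k + 5)·f(k) = 1.
Bound: deg f ≤ 2.
Coefficient equations give f(k) = k*(k + 7)/24.
So s_k = (B(k−1)f/C)·t_k = (k*(k + 5)*(k + 7)/24)·t_k = k*(-k - 7)/(4*(k + 3)*(k + 4)).
Verify: -6/(k**3 + 12*k**2 + 47*k + 60) matches t_k.
Σ_(k=2)^n t_k = s_(n+1) − s_(2) = ((-n**2 - 9*n - 8)/(4*(n**2 + 9*n + 20))) − (-3/20), i.e. (-n**2 - 9*n + 10)/(10*(n**2 + 9*n + 20)).

S(n) = \frac{- n^{2} - 9 n + 10}{10 \left(n^{2} + 9 n + 20\right)}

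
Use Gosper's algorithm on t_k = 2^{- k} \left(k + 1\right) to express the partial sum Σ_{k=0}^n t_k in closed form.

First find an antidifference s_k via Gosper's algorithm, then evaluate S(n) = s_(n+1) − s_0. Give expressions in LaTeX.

S(n) = 2^{- n} \left(2^{n + 2} - n - 3\right)

Ratio r(k) = (k + 2)/(2*(k + 1)).
A = 1/2, B = 1, C = k + 1.
Need (1/2)·f(k+1) − (1)·f(k) = k + 1.
d = 1 from the (0,0,1) case.
A polynomial solution: f(k) = -2*(k + 2).
Get s_k = R·t_k = 2**(1 - k)*(-k - 2) with R(k) = B(k−1)f(k)/C(k) = -2*(k + 2)/(k + 1).
s_(k+1) − s_k = (k + 1)/2**k = t_k.
Telescope: S(n) = s_(n+1) − s_(0) = (-n - 3)/2**n − (-4) = (2**(n + 2) - n - 3)/2**n.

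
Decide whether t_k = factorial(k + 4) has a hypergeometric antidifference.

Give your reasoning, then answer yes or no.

No; the degree bound rules out any f.

The ratio is k + 5.
Gosper form: A/B · C(k+1)/C(k) with A=k + 5, B=1, C=1.
Solve (k + 5)·f(k+1) − (1)·f(k) = 1.
From deg A=1, deg B=0, deg C=0: d=-1.
Bound -1 < 0, so the key equation has no polynomial solution.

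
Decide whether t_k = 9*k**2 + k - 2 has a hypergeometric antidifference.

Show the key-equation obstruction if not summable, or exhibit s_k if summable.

Ratio r(k) = (k + 9*(k + 1)**2 - 1)/(9*k**2 + k - 2).
So A=1 and B=1, with C=k**2 + k/9 - 2/9.
Solve (1)·f(k+1) − (1)·f(k) = k**2 + k/9 - 2/9.
Bound: deg f ≤ 3.
Coefficient equations give f(k) = k*(3*k**2 - 4*k - 1)/9.
So s_k = (B(k−1)f/C)·t_k = (k*(3*k**2 - 4*k - 1)/(9*k**2 + k - 2))·t_k = k*(3*k**2 - 4*k - 1).
Verify: 9*k**2 + k - 2 matches t_k.

Yes. s_k = k*(3*k**2 - 4*k - 1).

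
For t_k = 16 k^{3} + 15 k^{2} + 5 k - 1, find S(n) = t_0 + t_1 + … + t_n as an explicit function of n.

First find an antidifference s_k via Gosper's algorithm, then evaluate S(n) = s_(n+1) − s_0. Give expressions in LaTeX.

t_(k+1)/t_k = (16*k**3 + 63*k**2 + 83*k + 35)/(16*k**3 + 15*k**2 + 5*k - 1).
Normal form (A,B,C) = (1, 1, k**3 + 15*k**2/16 + 5*k/16 - 1/16).
f must satisfy (1)·f(k+1) − (1)·f(k) = k**3 + 15*k**2/16 + 5*k/16 - 1/16.
d = 4 from the (0,0,3) case.
Coefficient equations give f(k) = k*(4*k**3 - 3*k**2 - k - 1)/16.
R(k) = B(k−1)·f(k)/C(k) = k*(4*k**3 - 3*k**2 - k - 1)/(16*k**3 + 15*k**2 + 5*k - 1); s_k = R·t_k = k*(4*k**3 - 3*k**2 - k - 1).
s_(k+1) − s_k = 16*k**3 + 15*k**2 + 5*k - 1 = t_k.
Σ_(k=0)^n t_k = s_(n+1) − s_(0) = (4*n**4 + 13*n**3 + 14*n**2 + 4*n - 1) − (0), i.e. 4*n**4 + 13*n**3 + 14*n**2 + 4*n - 1.

S(n) = 4 n^{4} + 13 n^{3} + 14 n^{2} + 4 n - 1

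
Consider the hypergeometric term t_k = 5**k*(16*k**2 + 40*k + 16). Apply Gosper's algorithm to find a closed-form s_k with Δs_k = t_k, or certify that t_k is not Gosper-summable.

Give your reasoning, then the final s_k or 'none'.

s_k = 5**k*(4*k**2 - 1)

Ratio r(k) = 5*(2*k**2 + 9*k + 9)/(2*k**2 + 5*k + 2).
Take A(k)=5, B(k)=1, C(k)=k**2 + 5*k/2 + 1.
Solve (5)·f(k+1) − (1)·f(k) = k**2 + 5*k/2 + 1.
deg f ≤ 2 (via 0,0,2).
Solve for f: f(k) = (2*k - 1)*(2*k + 1)/16 (degree 2 ≤ 2).
Get s_k = R·t_k = 5**k*(4*k**2 - 1) with R(k) = B(k−1)f(k)/C(k) = (2*k - 1)/(8*(k + 2)).
Verify: 5**k*(16*k**2 + 40*k + 16) matches t_k.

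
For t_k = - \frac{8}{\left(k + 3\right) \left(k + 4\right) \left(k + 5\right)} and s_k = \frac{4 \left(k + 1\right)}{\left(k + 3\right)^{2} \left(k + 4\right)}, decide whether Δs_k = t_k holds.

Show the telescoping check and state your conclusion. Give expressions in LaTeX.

Invalid: residual \frac{8 \left(3 k + 11\right)}{k^{5} + 19 k^{4} + 143 k^{3} + 533 k^{2} + 984 k + 720} ≠ 0.

s_(k+1) = 4*(k + 2)/((k + 4)**2*(k + 5))
s_(k+1) − s_k = 8*(-k**2 - 4*k - 1)/(k**5 + 19*k**4 + 143*k**3 + 533*k**2 + 984*k + 720)
(s_(k+1) − s_k) − t_k = 8*(3*k + 11)/(k**5 + 19*k**4 + 143*k**3 + 533*k**2 + 984*k + 720)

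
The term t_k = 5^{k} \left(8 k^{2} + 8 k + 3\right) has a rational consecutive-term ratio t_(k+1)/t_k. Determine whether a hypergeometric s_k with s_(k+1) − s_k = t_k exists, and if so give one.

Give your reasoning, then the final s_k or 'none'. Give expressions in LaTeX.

s_k = 5^{k} \left(2 k^{2} - 3 k + 2\right)

The ratio is 5*(8*k**2 + 24*k + 19)/(8*k**2 + 8*k + 3).
Take A(k)=5, B(k)=1, C(k)=k**2 + k + 3/8.
Key eq: (5)·f(k+1) = (1)·f(k) + (k**2 + k + 3/8).
Degrees (0,0,2) ⇒ d ≤ 2.
Solve for f: f(k) = (2*k**2 - 3*k + 2)/8 (degree 2 ≤ 2).
Certificate R = B(k−1)f/C = (2*k**2 - 3*k + 2)/(8*k**2 + 8*k + 3) gives s_k = 5**k*(2*k**2 - 3*k + 2).
s_(k+1) − s_k = 5**k*(8*k**2 + 8*k + 3) = t_k.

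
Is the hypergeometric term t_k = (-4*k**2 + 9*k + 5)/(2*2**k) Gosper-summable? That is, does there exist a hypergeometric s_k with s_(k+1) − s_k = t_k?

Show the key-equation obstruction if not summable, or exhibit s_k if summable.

r(k) = (4*k**2 - k - 10)/(2*(4*k**2 - 9*k - 5)) after simplifying.
Normal form (A,B,C) = (1/2, 1, k**2 - 9*k/4 - 5/4).
Set up (1/2)·f(k+1) − (1)·f(k) − (k**2 - 9*k/4 - 5/4) = 0.
Bound: deg f ≤ 2.
Match coefficients ⇒ f(k) = -(4*k**2 - k - 2)/2.
R(k) = B(k−1)·f(k)/C(k) = -2*(4*k**2 - k - 2)/(4*k**2 - 9*k - 5); s_k = R·t_k = (4*k**2 - k - 2)/2**k.
s_(k+1) − s_k = (-4*k**2 + 9*k + 5)/(2*2**k) = t_k.

Yes. s_k = (4*k**2 - k - 2)/2**k.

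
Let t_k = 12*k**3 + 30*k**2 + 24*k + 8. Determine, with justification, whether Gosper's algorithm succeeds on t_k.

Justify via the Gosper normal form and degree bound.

Yes. s_k = 3*k**4 + 4*k**3 + k.

r(k) = (6*k**3 + 33*k**2 + 60*k + 37)/(6*k**3 + 15*k**2 + 12*k + 4) after simplifying.
Normal form (A,B,C) = (1, 1, k**3 + 5*k**2/2 + 2*k + 2/3).
Set up (1)·f(k+1) − (1)·f(k) − (k**3 + 5*k**2/2 + 2*k + 2/3) = 0.
From deg A=0, deg B=0, deg C=3: d=4.
A polynomial solution: f(k) = k*(3*k**3 + 4*k**2 + 1)/12.
R(k) = B(k−1)·f(k)/C(k) = k*(3*k**3 + 4*k**2 + 1)/(2*(6*k**3 + 15*k**2 + 12*k + 4)); s_k = R·t_k = 3*k**4 + 4*k**3 + k.
s_(k+1) − s_k = 12*k**3 + 30*k**2 + 24*k + 8 = t_k.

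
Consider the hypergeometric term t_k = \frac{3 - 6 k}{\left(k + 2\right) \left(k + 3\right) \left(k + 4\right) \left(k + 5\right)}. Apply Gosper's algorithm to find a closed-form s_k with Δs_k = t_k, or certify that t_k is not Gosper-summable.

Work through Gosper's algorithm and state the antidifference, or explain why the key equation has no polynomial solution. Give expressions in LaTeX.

Step 1: r(k) = (k + 2)*(2*k + 1)/((k + 6)*(2*k - 1)).
Gosper form: A/B · C(k+1)/C(k) with A=k + 2, B=k + 6, C=k - 1/2.
Solve (k + 2)·f(k+1) − (k + 5)·f(k) = k - 1/2.
From deg A=1, deg B=1, deg C=1: d=3.
Coefficient equations give f(k) = k*(k**2 + 9*k - 46)/144.
R(k) = B(k−1)·f(k)/C(k) = k*(k + 5)*(k**2 + 9*k - 46)/(72*(2*k - 1)); s_k = R·t_k = -k*(k**2 + 9*k - 46)/(24*(k + 2)*(k + 3)*(k + 4)).
Check: Δs_k = 3*(1 - 2*k)/(k**4 + 14*k**3 + 71*k**2 + 154*k + 120). ✓

s_k = - \frac{k \left(k^{2} + 9 k - 46\right)}{24 \left(k + 2\right) \left(k + 3\right) \left(k + 4\right)}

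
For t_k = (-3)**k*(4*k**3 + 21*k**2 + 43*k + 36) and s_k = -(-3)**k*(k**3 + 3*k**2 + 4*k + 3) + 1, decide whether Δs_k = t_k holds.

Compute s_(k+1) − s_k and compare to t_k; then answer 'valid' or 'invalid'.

valid; difference matches t_k

s_(k+1) = 3*(-3)**k*(4*k + (k + 1)**3 + 3*(k + 1)**2 + 7) + 1
s_(k+1) − s_k = (-3)**k*(4*k**3 + 21*k**2 + 43*k + 36)
(s_(k+1) − s_k) − t_k = 0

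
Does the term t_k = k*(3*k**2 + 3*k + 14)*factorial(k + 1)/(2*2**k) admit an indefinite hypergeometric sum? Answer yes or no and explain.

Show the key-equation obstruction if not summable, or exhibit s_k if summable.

Ratio r(k) = (k + 1)*(k + 2)*(3*k + 3*(k + 1)**2 + 17)/(2*k*(3*k**2 + 3*k + 14)).
Normal form (A,B,C) = (k/2 + 1, 1, k**3 + k**2 + 14*k/3).
Set up (k/2 + 1)·f(k+1) − (1)·f(k) − (k**3 + k**2 + 14*k/3) = 0.
Degrees (1,0,3) ⇒ d ≤ 2.
Solving with deg f ≤ 2: f(k) = 2*(3*k**2 - 3*k + 2)/3.
Get s_k = R·t_k = (3*k**2 - 3*k + 2)*factorial(k + 1)/2**k with R(k) = B(k−1)f(k)/C(k) = 2*(3*k**2 - 3*k + 2)/(k*(3*k**2 + 3*k + 14)).
Check: Δs_k = k*(3*k**2 + 3*k + 14)*factorial(k + 1)/(2*2**k). ✓

Yes. s_k = (3*k**2 - 3*k + 2)*factorial(k + 1)/2**k.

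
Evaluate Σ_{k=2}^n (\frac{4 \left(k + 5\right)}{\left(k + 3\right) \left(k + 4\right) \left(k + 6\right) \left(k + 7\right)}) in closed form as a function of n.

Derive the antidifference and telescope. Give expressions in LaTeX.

The ratio is (k + 3)*(k + 6)**2/((k + 5)**2*(k + 8)).
Normal form (A,B,C) = (k + 3, k + 8, k**2 + 10*k + 25).
Solve (k + 3)·f(k+1) − (k + 7)·f(k) = k**2 + 10*k + 25.
deg f ≤ 4 (via 1,1,2).
Solving with deg f ≤ 4: f(k) = k*(k + 4)*(k + 5)*(k + 9)/36.
R(k) = B(k−1)·f(k)/C(k) = k*(k + 4)*(k + 7)*(k + 9)/(36*(k + 5)); s_k = R·t_k = k*(k + 9)/(9*(k**2 + 9*k + 18)).
Check: Δs_k = 4*(k + 5)/(k**4 + 20*k**3 + 145*k**2 + 450*k + 504). ✓
Σ_(k=2)^n t_k = s_(n+1) − s_(2) = ((n**2 + 11*n + 10)/(9*(n**2 + 11*n + 28))) − (11/180), i.e. (n**2 + 11*n - 12)/(20*(n**2 + 11*n + 28)).

S(n) = \frac{n^{2} + 11 n - 12}{20 \left(n^{2} + 11 n + 28\right)}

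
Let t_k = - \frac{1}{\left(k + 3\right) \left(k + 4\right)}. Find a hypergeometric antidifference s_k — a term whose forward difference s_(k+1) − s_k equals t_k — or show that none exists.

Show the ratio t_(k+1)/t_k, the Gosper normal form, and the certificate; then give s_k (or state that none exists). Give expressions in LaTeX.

t_(k+1)/t_k = (k + 3)/(k + 5).
Gosper form: A/B · C(k+1)/C(k) with A=k + 3, B=k + 5, C=1.
Need (k + 3)·f(k+1) − (k + 4)·f(k) = 1.
d = 1 from the (1,1,0) case.
A polynomial solution: f(k) = k/3.
Certificate R = B(k−1)f/C = k*(k + 4)/3 gives s_k = -k/(3*k + 9).
Verify: -1/(k**2 + 7*k + 12) matches t_k.

s_k = - \frac{k}{3 k + 9}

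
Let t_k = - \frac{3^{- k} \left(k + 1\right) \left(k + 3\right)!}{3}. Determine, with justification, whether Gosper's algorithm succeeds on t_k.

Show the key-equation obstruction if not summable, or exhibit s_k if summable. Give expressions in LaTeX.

Yes. s_k = - 3^{- k} \left(k + 3\right)!.

Compute t_(k+1)/t_k: get (k + 2)*(k + 4)/(3*(k + 1)).
Gosper form: A/B · C(k+1)/C(k) with A=k/3 + 4/3, B=1, C=k + 1.
Need (k/3 + 4/3)·f(k+1) − (1)·f(k) = k + 1.
Degrees (1,0,1) ⇒ d ≤ 0.
Solve for f: f(k) = 3 (degree 0 ≤ 0).
R(k) = B(k−1)·f(k)/C(k) = 3/(k + 1); s_k = R·t_k = -factorial(k + 3)/3**k.
Verify: -(k + 1)*factorial(k + 3)/(3*3**k) matches t_k.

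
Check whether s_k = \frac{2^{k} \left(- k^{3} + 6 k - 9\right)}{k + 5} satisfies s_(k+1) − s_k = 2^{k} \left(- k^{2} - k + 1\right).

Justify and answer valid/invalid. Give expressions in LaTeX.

Invalid: residual \frac{2^{k + 1} \left(k^{3} + 5 k^{2} + 7 k - 8\right)}{k^{2} + 11 k + 30} ≠ 0.

s_(k+1) = 2**(k + 1)*(6*k - (k + 1)**3 - 3)/(k + 6)
s_(k+1) − s_k = 2**k*(-k**4 - 10*k**3 - 30*k**2 - 5*k + 14)/(k**2 + 11*k + 30)
(s_(k+1) − s_k) − t_k = 2**(k + 1)*(k**3 + 5*k**2 + 7*k - 8)/(k**2 + 11*k + 30)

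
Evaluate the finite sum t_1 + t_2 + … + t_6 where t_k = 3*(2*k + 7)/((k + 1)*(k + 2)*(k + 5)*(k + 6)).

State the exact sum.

r(k) = (k + 1)*(k + 5)*(2*k + 9)/((k + 3)*(k + 7)*(2*k + 7)) after simplifying.
Take A(k)=k + 1, B(k)=k + 7, C(k)=k**3 + 21*k**2/2 + 73*k/2 + 42.
Set up (k + 1)·f(k+1) − (k + 6)·f(k) − (k**3 + 21*k**2/2 + 73*k/2 + 42) = 0.
Bound: deg f ≤ 5.
Solving with deg f ≤ 5: f(k) = k*(k + 2)*(k + 3)*(k + 4)*(k + 6)/10.
Get s_k = R·t_k = 3*k*(k + 6)/(5*(k**2 + 6*k + 5)) with R(k) = B(k−1)f(k)/C(k) = k*(k + 2)*(k + 6)**2/(5*(2*k + 7)).
s_(k+1) − s_k = 3*(2*k + 7)/(k**4 + 14*k**3 + 65*k**2 + 112*k + 60) = t_k.
Telescoping: Σ = s_(7) − s_(1) = 91/160 − (7/20) = 7/32.

Σ = 7/32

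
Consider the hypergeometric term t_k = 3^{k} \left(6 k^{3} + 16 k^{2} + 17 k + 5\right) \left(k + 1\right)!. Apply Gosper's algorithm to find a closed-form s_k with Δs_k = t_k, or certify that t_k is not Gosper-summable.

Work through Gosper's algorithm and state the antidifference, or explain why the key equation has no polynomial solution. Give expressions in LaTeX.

s_k = 3^{k} \left(2 k^{2} - 2 k + 1\right) \left(k + 1\right)!

Step 1: r(k) = 3*(6*k**4 + 46*k**3 + 135*k**2 + 178*k + 88)/(6*k**3 + 16*k**2 + 17*k + 5).
Factor: A=3*k + 6; B=1; C=k**3 + 8*k**2/3 + 17*k/6 + 5/6.
Key eq: (3*k + 6)·f(k+1) = (1)·f(k) + (k**3 + 8*k**2/3 + 17*k/6 + 5/6).
Bound: deg f ≤ 2.
Match coefficients ⇒ f(k) = (2*k**2 - 2*k + 1)/6.
R(k) = B(k−1)·f(k)/C(k) = (2*k**2 - 2*k + 1)/(6*k**3 + 16*k**2 + 17*k + 5); s_k = R·t_k = 3**k*(2*k**2 - 2*k + 1)*factorial(k + 1).
Verify: 3**k*(6*k**3 + 16*k**2 + 17*k + 5)*factorial(k + 1) matches t_k.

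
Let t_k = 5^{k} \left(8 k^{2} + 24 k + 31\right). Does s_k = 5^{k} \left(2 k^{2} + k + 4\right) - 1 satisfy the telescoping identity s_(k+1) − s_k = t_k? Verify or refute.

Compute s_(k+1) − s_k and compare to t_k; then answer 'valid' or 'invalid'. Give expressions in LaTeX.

s_(k+1) = 5**(k + 1)*(k + 2*(k + 1)**2 + 5) - 1
s_(k+1) − s_k = 5**k*(8*k**2 + 24*k + 31)
(s_(k+1) − s_k) − t_k = 0

valid; difference matches t_k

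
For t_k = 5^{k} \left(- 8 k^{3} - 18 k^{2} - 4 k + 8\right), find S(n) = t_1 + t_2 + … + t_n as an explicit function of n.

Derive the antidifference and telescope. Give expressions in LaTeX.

Step 1: r(k) = 5*(4*k**3 + 21*k**2 + 32*k + 11)/(4*k**3 + 9*k**2 + 2*k - 4).
Gosper form: A/B · C(k+1)/C(k) with A=5, B=1, C=k**3 + 9*k**2/4 + k/2 - 1.
Key eq: (5)·f(k+1) = (1)·f(k) + (k**3 + 9*k**2/4 + k/2 - 1).
deg f ≤ 3 (via 0,0,3).
A polynomial solution: f(k) = (2*k**3 - 3*k**2 + k - 2)/8.
So s_k = (B(k−1)f/C)·t_k = ((2*k**3 - 3*k**2 + k - 2)/(2*(4*k**3 + 9*k**2 + 2*k - 4)))·t_k = 5**k*(-2*k**3 + 3*k**2 - k + 2).
Check: Δs_k = 5**k*(-8*k**3 - 18*k**2 - 4*k + 8). ✓
Telescope: S(n) = s_(n+1) − s_(1) = 5**(n + 1)*(-2*n**3 - 3*n**2 - n + 2) − (10) = -10*5**n*n**3 - 15*5**n*n**2 - 5*5**n*n + 10*5**n - 10.

S(n) = - 10 \cdot 5^{n} n^{3} - 15 \cdot 5^{n} n^{2} - 5 \cdot 5^{n} n + 10 \cdot 5^{n} - 10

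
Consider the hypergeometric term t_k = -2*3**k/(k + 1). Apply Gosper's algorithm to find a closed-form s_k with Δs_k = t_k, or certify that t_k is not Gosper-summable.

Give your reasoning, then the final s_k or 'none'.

none — t_k is not Gosper-summable

t_(k+1)/t_k = 3*(k + 1)/(k + 2).
So A=3*k + 3 and B=k + 2, with C=1.
Need (3*k + 3)·f(k+1) − (k + 1)·f(k) = 1.
From deg A=1, deg B=1, deg C=0: d=-1.
d = -1 < 0 ⇒ no nonzero polynomial f; not summable.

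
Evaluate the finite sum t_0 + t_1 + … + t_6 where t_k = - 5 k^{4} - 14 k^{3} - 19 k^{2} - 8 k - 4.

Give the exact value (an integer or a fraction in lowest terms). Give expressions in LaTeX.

Compute t_(k+1)/t_k: get (5*k**4 + 34*k**3 + 91*k**2 + 108*k + 50)/(5*k**4 + 14*k**3 + 19*k**2 + 8*k + 4).
So A=1 and B=1, with C=k**4 + 14*k**3/5 + 19*k**2/5 + 8*k/5 + 4/5.
Solve (1)·f(k+1) − (1)·f(k) = k**4 + 14*k**3/5 + 19*k**2/5 + 8*k/5 + 4/5.
Degrees (0,0,4) ⇒ d ≤ 5.
Coefficient equations give f(k) = k*(k**4 + k**3 + k**2 - 2*k + 3)/5.
So s_k = (B(k−1)f/C)·t_k = (k*(k**4 + k**3 + k**2 - 2*k + 3)/(5*k**4 + 14*k**3 + 19*k**2 + 8*k + 4))·t_k = k*(-k**4 - k**3 - k**2 + 2*k - 3).
Verify: -5*k**4 - 14*k**3 - 19*k**2 - 8*k - 4 matches t_k.
Evaluate s at k=7 and k=0: -19474 and 0; difference -19474.

Σ = -19474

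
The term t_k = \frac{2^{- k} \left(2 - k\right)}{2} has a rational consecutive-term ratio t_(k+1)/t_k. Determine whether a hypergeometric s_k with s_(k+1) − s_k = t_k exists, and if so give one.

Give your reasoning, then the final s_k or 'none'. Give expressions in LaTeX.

s_k = 2^{- k} \left(k - 1\right)

Ratio r(k) = (k - 1)/(2*(k - 2)).
Take A(k)=1/2, B(k)=1, C(k)=k - 2.
Need (1/2)·f(k+1) − (1)·f(k) = k - 2.
Bound: deg f ≤ 1.
Match coefficients ⇒ f(k) = -2*(k - 1).
Certificate R = B(k−1)f/C = -2*(k - 1)/(k - 2) gives s_k = (k - 1)/2**k.
Verify: (2 - k)/(2*2**k) matches t_k.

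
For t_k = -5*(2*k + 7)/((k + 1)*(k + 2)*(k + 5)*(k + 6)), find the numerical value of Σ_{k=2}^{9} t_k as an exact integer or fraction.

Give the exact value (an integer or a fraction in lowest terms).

Σ = -16/77

Compute t_(k+1)/t_k: get (k + 1)*(k + 5)*(2*k + 9)/((k + 3)*(k + 7)*(2*k + 7)).
Factor: A=k + 1; B=k + 7; C=k**3 + 21*k**2/2 + 73*k/2 + 42.
Solve (k + 1)·f(k+1) − (k + 6)·f(k) = k**3 + 21*k**2/2 + 73*k/2 + 42.
From deg A=1, deg B=1, deg C=3: d=5.
Match coefficients ⇒ f(k) = k*(k + 2)*(k + 3)*(k + 4)*(k + 6)/10.
R(k) = B(k−1)·f(k)/C(k) = k*(k + 2)*(k + 6)**2/(5*(2*k + 7)); s_k = R·t_k = k*(-k - 6)/(k**2 + 6*k + 5).
Δs = 5*(-2*k - 7)/(k**4 + 14*k**3 + 65*k**2 + 112*k + 60), as required.
Telescoping: Σ = s_(10) − s_(2) = -32/33 − (-16/21) = -16/77.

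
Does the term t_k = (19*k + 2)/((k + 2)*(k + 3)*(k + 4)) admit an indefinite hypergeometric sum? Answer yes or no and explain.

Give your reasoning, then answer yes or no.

Compute t_(k+1)/t_k: get (k + 2)*(19*k + 21)/((k + 5)*(19*k + 2)).
Gosper form: A/B · C(k+1)/C(k) with A=k + 2, B=k + 5, C=k + 2/19.
Key eq: (k + 2)·f(k+1) = (k + 4)·f(k) + (k + 2/19).
From deg A=1, deg B=1, deg C=1: d=2.
Solving with deg f ≤ 2: f(k) = k*(10*k - 7)/57.
Then R = B(k−1)f/C = k*(k + 4)*(10*k - 7)/(3*(19*k + 2)), so s_k = R(k)·t_k = k*(10*k - 7)/(3*(k + 2)*(k + 3)).
Check: Δs_k = (19*k + 2)/(k**3 + 9*k**2 + 26*k + 24). ✓

Yes. s_k = k*(10*k - 7)/(3*(k + 2)*(k + 3)).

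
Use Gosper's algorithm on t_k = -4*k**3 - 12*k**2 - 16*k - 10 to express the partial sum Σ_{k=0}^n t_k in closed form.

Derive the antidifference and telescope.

S(n) = -n**4 - 6*n**3 - 15*n**2 - 20*n - 10

Ratio r(k) = (2*k**3 + 12*k**2 + 26*k + 21)/(2*k**3 + 6*k**2 + 8*k + 5).
So A=1 and B=1, with C=k**3 + 3*k**2 + 4*k + 5/2.
Solve (1)·f(k+1) − (1)·f(k) = k**3 + 3*k**2 + 4*k + 5/2.
d = 4 from the (0,0,3) case.
Coefficient equations give f(k) = k*(k**3 + 2*k**2 + 3*k + 4)/4.
R(k) = B(k−1)·f(k)/C(k) = k*(k**3 + 2*k**2 + 3*k + 4)/(2*(2*k**3 + 6*k**2 + 8*k + 5)); s_k = R·t_k = k*(-k**3 - 2*k**2 - 3*k - 4).
Check: Δs_k = -4*k**3 - 12*k**2 - 16*k - 10. ✓
s_(n+1) = -n**4 - 6*n**3 - 15*n**2 - 20*n - 10 and s_(0) = 0, so S(n) = -n**4 - 6*n**3 - 15*n**2 - 20*n - 10.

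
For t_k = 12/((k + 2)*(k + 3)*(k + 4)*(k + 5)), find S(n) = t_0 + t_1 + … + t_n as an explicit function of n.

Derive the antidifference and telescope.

S(n) = (n**3 + 12*n**2 + 47*n + 36)/(6*(n**3 + 12*n**2 + 47*n + 60))

t_(k+1)/t_k = (k + 2)/(k + 6).
Gosper form: A/B · C(k+1)/C(k) with A=k + 2, B=k + 6, C=1.
Solve (k + 2)·f(k+1) − (k + 5)·f(k) = 1.
Bound: deg f ≤ 3.
Solve for f: f(k) = k*(k**2 + 9*k + 26)/72 (degree 3 ≤ 3).
So s_k = (B(k−1)f/C)·t_k = (k*(k + 5)*(k**2 + 9*k + 26)/72)·t_k = k*(k**2 + 9*k + 26)/(6*(k + 2)*(k + 3)*(k + 4)).
Check: Δs_k = 12/(k**4 + 14*k**3 + 71*k**2 + 154*k + 120). ✓
Evaluate: s_(n+1) = (n**3 + 12*n**2 + 47*n + 36)/(6*(n**3 + 12*n**2 + 47*n + 60)); subtract s_(0) = 0 ⇒ S(n) = (n**3 + 12*n**2 + 47*n + 36)/(6*(n**3 + 12*n**2 + 47*n + 60)).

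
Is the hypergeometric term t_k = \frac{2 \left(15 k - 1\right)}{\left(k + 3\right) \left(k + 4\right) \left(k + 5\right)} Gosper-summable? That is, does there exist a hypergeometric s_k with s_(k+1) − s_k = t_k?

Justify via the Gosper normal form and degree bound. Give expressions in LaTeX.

Yes. s_k = \frac{k \left(11 k - 13\right)}{3 \left(k + 3\right) \left(k + 4\right)}.

r(k) = (k + 3)*(15*k + 14)/((k + 6)*(15*k - 1)) after simplifying.
Normal form (A,B,C) = (k + 3, k + 6, k - 1/15).
Key eq: (k + 3)·f(k+1) = (k + 5)·f(k) + (k - 1/15).
Degrees (1,1,1) ⇒ d ≤ 2.
A polynomial solution: f(k) = k*(11*k - 13)/90.
R(k) = B(k−1)·f(k)/C(k) = k*(k + 5)*(11*k - 13)/(6*(15*k - 1)); s_k = R·t_k = k*(11*k - 13)/(3*(k + 3)*(k + 4)).
Check: Δs_k = 2*(15*k - 1)/(k**3 + 12*k**2 + 47*k + 60). ✓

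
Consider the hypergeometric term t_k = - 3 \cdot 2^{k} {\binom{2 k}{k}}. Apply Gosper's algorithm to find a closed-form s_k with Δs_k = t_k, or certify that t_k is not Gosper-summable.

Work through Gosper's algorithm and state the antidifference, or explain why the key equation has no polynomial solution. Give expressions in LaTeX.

none (Gosper's algorithm certifies no s_k)

The ratio is 4*(2*k + 1)/(k + 1).
So A=8*k + 4 and B=k + 1, with C=1.
Key eq: (8*k + 4)·f(k+1) = (k)·f(k) + (1).
d = -1 from the (1,1,0) case.
Negative degree bound (-1): no f exists, t_k not Gosper-summable.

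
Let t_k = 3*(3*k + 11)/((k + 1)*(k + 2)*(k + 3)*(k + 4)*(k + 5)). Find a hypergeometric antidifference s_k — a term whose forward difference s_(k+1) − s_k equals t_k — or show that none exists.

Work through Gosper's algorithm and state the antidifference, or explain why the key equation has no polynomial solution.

s_k = 3*k*(k**2 + 7*k + 14)/(8*(k**3 + 7*k**2 + 14*k + 8))

Step 1: r(k) = (k + 1)*(3*k + 14)/((k + 6)*(3*k + 11)).
Normal form (A,B,C) = (k + 1, k + 6, k + 11/3).
Set up (k + 1)·f(k+1) − (k + 5)·f(k) − (k + 11/3) = 0.
From deg A=1, deg B=1, deg C=1: d=4.
Match coefficients ⇒ f(k) = k*(k + 3)*(k**2 + 7*k + 14)/24.
So s_k = (B(k−1)f/C)·t_k = (k*(k + 3)*(k + 5)*(k**2 + 7*k + 14)/(8*(3*k + 11)))·t_k = 3*k*(k**2 + 7*k + 14)/(8*(k**3 + 7*k**2 + 14*k + 8)).
Δs = 3*(3*k + 11)/(k**5 + 15*k**4 + 85*k**3 + 225*k**2 + 274*k + 120), as required.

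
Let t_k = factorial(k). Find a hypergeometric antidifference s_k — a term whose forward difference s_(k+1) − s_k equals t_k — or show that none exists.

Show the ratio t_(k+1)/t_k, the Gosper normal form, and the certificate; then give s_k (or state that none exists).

r(k) = k + 1 after simplifying.
Gosper form: A/B · C(k+1)/C(k) with A=k + 1, B=1, C=1.
Solve (k + 1)·f(k+1) − (1)·f(k) = 1.
From deg A=1, deg B=0, deg C=0: d=-1.
Bound -1 < 0, so the key equation has no polynomial solution.

no hypergeometric antidifference exists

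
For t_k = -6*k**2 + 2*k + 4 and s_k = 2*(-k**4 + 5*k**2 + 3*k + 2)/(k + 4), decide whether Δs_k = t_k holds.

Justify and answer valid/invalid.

Invalid: residual 4*(2*k**3 + 13*k**2 - 5*k - 7)/(k**2 + 9*k + 20) ≠ 0.

s_(k+1) = 2*(3*k - (k + 1)**4 + 5*(k + 1)**2 + 5)/(k + 5)
s_(k+1) − s_k = 2*(-3*k**4 - 22*k**3 - 23*k**2 + 28*k + 26)/(k**2 + 9*k + 20)
(s_(k+1) − s_k) − t_k = 4*(2*k**3 + 13*k**2 - 5*k - 7)/(k**2 + 9*k + 20)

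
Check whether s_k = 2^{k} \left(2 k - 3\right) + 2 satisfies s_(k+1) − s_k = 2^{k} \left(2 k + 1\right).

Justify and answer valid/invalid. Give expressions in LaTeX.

s_(k+1) = 2*2**k*(2*k - 1) + 2
s_(k+1) − s_k = 2**k*(2*k + 1)
(s_(k+1) − s_k) − t_k = 0

valid (s_(k+1) − s_k reduces to t_k)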